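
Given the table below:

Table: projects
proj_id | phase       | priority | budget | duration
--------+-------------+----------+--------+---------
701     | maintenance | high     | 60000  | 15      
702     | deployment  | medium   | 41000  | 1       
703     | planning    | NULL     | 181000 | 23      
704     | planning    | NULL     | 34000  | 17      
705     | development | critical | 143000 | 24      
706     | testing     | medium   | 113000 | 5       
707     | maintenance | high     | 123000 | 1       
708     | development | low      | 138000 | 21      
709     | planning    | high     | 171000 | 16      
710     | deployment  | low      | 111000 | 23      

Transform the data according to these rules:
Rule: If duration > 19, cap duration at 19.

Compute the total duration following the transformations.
131

Step 1: 4 records have duration > 19
Step 2: These records originally summed to 91
Step 3: After capping: 4 × 19 = 76
Step 4: Unaffected records sum: 55
Step 5: Final sum = 76 + 55 = 131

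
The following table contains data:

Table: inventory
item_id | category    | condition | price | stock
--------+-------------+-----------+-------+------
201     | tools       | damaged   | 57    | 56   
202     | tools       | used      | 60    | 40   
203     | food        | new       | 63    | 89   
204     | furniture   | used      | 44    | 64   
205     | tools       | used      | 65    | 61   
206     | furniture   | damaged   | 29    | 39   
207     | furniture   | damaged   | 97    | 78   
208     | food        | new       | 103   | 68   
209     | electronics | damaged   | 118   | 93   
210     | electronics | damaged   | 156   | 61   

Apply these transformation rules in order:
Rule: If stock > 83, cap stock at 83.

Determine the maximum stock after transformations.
83

Step 1: Original maximum stock = 93
Step 2: Apply cap at 83
Step 3: 2 records had stock > 83 and were capped
Step 4: Maximum after transformation = 83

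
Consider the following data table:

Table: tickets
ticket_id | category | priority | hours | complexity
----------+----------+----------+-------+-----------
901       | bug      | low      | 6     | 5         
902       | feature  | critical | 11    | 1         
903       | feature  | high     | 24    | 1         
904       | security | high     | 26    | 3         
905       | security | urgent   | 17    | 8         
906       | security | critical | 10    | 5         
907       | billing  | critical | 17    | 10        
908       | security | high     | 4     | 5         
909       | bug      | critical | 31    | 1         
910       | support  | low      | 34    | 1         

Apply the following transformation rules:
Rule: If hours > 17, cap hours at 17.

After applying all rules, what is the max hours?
17

Step 1: Original maximum hours = 34
Step 2: Apply cap at 17
Step 3: 4 records had hours > 17 and were capped
Step 4: Maximum after transformation = 17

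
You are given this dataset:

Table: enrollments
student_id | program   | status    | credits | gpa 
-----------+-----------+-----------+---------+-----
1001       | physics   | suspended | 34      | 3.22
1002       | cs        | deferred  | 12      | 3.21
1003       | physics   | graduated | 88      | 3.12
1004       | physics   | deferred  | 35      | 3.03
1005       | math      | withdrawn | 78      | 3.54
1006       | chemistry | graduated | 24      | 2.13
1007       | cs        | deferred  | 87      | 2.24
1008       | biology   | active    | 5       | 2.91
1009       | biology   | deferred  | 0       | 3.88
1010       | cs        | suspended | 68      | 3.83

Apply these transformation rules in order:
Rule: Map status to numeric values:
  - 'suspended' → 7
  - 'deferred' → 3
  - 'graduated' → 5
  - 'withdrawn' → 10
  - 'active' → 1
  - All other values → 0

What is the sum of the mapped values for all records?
47

Step 1: Apply mapping to each record
Step 2: Count by status:
  'suspended': 2 records × 7 = 14
  'deferred': 4 records × 3 = 12
  'graduated': 2 records × 5 = 10
  'withdrawn': 1 records × 10 = 10
  'active': 1 records × 1 = 1
Step 3: Sum all mapped values = 47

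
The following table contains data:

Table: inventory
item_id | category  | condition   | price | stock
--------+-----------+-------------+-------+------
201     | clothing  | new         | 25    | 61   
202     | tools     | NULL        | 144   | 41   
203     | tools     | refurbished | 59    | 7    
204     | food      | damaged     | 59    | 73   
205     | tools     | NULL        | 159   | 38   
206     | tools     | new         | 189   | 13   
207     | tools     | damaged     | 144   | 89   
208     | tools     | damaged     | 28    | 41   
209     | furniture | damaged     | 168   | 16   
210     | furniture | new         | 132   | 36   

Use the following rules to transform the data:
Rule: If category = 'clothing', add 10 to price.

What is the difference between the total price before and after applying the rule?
10

Step 1: Original sum of price = 1107
Step 2: 1 records have category = 'clothing'
Step 3: Each affected record changes by 10
Step 4: Total change = 1 × 10 = 10
Step 5: New sum = 1107 + 10 = 1117
Step 6: Difference = |1117 - 1107| = 10
        (Sum increased by 10)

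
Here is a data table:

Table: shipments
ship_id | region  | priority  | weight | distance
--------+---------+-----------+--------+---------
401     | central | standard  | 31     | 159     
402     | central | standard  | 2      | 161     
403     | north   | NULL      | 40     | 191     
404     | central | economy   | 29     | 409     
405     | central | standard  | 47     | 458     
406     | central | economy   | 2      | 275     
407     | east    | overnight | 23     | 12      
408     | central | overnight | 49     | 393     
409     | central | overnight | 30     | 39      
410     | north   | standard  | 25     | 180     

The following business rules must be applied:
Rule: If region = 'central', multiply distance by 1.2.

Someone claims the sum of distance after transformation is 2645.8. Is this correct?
No, the correct result is 2655.8.

Step 1: Calculate the correct sum after transformation
Step 2: Apply multiplier 1.2 to records where region = 'central'
Step 3: Correct result = 2655.8
Step 4: Claimed result = 2645.8
Step 5: 2655.8 ≠ 2645.8
Conclusion: The claimed result is incorrect. The correct answer is 2655.8.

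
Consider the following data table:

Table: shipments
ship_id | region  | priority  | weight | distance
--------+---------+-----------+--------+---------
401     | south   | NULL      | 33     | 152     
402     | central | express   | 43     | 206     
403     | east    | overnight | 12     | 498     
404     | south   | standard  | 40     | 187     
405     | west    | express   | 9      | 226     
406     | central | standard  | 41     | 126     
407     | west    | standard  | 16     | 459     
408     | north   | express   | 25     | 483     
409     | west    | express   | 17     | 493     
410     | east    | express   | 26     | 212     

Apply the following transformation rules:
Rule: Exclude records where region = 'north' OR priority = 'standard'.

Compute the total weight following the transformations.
140

Step 1: Find records where region = 'north' OR priority = 'standard'
Step 2: 4 records match, summing to 122
Step 3: Original sum: 262
Step 4: Remaining sum = 262 - 122 = 140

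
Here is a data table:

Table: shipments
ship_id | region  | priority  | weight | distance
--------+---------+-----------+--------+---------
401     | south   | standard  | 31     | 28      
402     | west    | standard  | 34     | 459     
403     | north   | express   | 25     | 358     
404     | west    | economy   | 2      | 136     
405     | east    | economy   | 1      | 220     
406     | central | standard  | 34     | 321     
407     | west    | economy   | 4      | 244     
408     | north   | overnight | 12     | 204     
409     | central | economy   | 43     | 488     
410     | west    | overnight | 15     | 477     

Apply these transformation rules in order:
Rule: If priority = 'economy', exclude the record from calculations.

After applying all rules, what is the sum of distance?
1847

Step 1: Identify records where priority = 'economy'
Step 2: The excluded records sum to 1088
Step 3: Original total distance = 2935
Step 4: Remaining total = 2935 - 1088 = 1847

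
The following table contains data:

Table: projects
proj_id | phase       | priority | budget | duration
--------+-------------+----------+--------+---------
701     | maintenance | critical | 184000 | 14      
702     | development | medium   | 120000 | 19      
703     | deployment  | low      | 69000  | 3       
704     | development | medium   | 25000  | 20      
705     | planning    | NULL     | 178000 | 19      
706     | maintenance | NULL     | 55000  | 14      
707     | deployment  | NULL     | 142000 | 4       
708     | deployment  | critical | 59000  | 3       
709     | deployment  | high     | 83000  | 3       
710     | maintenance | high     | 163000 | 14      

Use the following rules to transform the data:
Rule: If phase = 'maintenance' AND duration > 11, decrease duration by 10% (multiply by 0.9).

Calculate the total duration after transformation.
108.8

Step 1: Find records where phase = 'maintenance' AND duration > 11
Step 2: 3 records match, summing to 42
Step 3: After multiplier: 42 × 0.9 = 37.8
Step 4: Unaffected records sum: 71
Step 5: Final sum = 37.8 + 71 = 108.8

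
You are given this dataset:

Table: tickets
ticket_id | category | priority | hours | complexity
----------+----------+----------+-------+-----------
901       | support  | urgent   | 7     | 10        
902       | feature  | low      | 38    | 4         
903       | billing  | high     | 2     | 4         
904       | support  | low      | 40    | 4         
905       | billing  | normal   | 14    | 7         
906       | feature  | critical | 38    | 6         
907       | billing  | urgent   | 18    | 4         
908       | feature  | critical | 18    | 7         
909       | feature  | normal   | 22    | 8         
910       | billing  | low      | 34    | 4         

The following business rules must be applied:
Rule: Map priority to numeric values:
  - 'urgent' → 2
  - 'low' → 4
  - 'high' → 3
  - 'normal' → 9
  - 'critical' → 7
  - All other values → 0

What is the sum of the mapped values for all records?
51

Step 1: Apply mapping to each record
Step 2: Count by status:
  'urgent': 2 records × 2 = 4
  'low': 3 records × 4 = 12
  'high': 1 records × 3 = 3
  'normal': 2 records × 9 = 18
  'critical': 2 records × 7 = 14
Step 3: Sum all mapped values = 51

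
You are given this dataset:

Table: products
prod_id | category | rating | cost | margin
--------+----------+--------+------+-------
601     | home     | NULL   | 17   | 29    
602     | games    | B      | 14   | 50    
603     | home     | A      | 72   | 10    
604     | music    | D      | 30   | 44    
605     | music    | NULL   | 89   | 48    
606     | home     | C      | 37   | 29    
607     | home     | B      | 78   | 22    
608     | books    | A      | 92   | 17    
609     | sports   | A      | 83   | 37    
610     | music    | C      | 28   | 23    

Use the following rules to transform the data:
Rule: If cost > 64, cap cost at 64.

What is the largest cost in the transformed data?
64

Step 1: Original maximum cost = 92
Step 2: Apply cap at 64
Step 3: 5 records had cost > 64 and were capped
Step 4: Maximum after transformation = 64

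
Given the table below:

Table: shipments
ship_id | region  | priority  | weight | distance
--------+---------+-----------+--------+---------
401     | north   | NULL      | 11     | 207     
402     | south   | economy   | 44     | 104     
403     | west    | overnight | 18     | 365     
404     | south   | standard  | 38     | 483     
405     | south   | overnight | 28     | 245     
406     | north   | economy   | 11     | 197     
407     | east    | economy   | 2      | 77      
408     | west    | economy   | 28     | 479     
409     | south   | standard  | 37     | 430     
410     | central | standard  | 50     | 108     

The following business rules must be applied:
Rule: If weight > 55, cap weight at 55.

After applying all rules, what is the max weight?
50

Step 1: Original maximum weight = 50
Step 2: Check cap of 55 against maximum
Step 3: No records exceed the cap (max 50 <= cap 55), so no capping applies
Step 4: Maximum after transformation = 50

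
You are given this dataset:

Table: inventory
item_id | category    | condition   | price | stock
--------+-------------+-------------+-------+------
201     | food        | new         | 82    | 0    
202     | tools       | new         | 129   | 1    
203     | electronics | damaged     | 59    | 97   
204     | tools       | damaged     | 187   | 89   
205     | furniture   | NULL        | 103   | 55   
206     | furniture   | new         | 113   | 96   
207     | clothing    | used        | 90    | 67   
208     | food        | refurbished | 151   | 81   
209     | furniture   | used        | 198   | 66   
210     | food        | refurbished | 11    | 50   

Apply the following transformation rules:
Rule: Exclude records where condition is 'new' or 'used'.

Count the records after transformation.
5

Step 1: Count records to exclude
  - 3 (new) + 2 (used) = 5 records
Step 2: Total records: 10
Step 3: Remaining = 10 - 5 = 5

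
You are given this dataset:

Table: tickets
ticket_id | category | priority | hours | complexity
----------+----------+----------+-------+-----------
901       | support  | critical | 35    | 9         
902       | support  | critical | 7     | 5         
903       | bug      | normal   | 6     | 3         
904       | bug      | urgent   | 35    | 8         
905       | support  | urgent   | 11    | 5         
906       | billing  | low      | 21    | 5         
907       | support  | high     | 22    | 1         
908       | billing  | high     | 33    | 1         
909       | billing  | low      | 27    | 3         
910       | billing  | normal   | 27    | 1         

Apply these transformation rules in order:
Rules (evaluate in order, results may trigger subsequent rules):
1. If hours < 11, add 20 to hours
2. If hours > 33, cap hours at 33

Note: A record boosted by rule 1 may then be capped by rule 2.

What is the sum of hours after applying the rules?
260

Step 1: Apply rule 1 to records with hours < 11
  - 2 records get bonus of 20
  - Of these, 0 records then exceed 33 and get capped
Step 2: Apply rule 2 to records with hours > 33
  - 2 records (original) are capped
Step 3: Calculate final sum = 260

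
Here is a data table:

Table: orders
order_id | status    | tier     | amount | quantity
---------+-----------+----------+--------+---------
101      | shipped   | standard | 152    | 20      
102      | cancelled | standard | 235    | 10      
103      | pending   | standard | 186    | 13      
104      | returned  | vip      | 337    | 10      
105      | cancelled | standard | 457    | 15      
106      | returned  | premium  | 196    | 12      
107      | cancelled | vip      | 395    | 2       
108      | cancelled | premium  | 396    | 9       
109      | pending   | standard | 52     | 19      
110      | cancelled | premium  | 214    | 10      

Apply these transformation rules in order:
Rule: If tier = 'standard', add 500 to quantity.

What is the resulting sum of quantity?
2620

Step 1: Count records where tier = 'standard': 5
Step 2: Total bonus added: 5 × 500 = 2500
Step 3: Original sum of quantity: 120
Step 4: Final sum = 120 + 2500 = 2620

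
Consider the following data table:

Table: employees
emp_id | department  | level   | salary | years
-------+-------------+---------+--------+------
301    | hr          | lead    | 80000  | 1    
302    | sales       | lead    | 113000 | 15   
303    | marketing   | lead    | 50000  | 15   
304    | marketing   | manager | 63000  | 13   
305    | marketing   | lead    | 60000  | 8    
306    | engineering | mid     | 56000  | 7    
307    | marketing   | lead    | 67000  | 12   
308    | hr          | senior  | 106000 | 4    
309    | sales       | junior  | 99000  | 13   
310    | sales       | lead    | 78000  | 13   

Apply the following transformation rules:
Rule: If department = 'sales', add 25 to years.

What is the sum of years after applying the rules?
176

Step 1: Count records where department = 'sales': 3
Step 2: Total bonus added: 3 × 25 = 75
Step 3: Original sum of years: 101
Step 4: Final sum = 101 + 75 = 176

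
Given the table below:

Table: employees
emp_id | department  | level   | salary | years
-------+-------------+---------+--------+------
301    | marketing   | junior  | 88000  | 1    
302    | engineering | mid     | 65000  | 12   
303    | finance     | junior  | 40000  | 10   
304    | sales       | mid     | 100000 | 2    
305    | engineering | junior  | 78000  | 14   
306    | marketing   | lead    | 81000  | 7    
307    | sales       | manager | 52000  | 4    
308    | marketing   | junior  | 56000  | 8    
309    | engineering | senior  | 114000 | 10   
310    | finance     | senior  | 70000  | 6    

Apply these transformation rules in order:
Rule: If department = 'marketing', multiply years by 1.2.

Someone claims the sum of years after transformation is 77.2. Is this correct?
Yes, the result is correct.

Step 1: Calculate the correct sum after transformation
Step 2: Apply multiplier 1.2 to records where department = 'marketing'
Step 3: Correct result = 77.2
Step 4: Claimed result = 77.2
Step 5: 77.2 = 77.2 ✓
Conclusion: The claimed result is correct.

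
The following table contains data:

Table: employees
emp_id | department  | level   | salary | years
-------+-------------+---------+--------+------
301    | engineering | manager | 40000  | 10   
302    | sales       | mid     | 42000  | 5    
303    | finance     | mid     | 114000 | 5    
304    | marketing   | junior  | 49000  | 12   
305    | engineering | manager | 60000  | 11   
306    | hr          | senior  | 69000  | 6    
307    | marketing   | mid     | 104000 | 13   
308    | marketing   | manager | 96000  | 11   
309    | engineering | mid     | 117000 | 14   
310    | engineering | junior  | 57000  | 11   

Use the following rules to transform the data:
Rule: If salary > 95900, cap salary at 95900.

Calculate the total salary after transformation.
700600

Step 1: 4 records have salary > 95900
Step 2: These records originally summed to 431000
Step 3: After capping: 4 × 95900 = 383600
Step 4: Unaffected records sum: 317000
Step 5: Final sum = 383600 + 317000 = 700600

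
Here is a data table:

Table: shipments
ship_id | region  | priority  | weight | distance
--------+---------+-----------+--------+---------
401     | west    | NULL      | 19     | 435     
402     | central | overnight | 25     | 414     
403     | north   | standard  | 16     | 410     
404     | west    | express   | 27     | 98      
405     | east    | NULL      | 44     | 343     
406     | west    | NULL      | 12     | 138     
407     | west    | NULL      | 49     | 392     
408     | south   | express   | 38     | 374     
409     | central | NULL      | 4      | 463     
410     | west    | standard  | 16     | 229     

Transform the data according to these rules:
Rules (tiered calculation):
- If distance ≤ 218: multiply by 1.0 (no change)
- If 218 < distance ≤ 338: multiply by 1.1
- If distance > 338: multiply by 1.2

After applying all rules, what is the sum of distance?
3885.1

Step 1: Tier 1 (distance ≤ 218): 2 records, sum = 236 × 1.0 = 236.0
Step 2: Tier 2 (218 < distance ≤ 338): 1 records, sum = 229 × 1.1 = 251.9
Step 3: Tier 3 (distance > 338): 7 records, sum = 2831 × 1.2 = 3397.2
Step 4: Final sum = 236.0 + 251.9 + 3397.2 = 3885.1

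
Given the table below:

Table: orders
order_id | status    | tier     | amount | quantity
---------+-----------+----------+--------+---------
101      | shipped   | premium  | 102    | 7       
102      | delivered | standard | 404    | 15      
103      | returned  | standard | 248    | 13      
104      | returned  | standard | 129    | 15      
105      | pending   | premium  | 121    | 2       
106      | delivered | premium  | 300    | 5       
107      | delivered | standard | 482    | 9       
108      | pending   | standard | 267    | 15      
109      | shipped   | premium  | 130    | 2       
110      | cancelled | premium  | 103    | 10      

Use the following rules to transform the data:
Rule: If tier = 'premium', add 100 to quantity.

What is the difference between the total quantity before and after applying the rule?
500

Step 1: Original sum of quantity = 93
Step 2: 5 records have tier = 'premium'
Step 3: Each affected record changes by 100
Step 4: Total change = 5 × 100 = 500
Step 5: New sum = 93 + 500 = 593
Step 6: Difference = |593 - 93| = 500
        (Sum increased by 500)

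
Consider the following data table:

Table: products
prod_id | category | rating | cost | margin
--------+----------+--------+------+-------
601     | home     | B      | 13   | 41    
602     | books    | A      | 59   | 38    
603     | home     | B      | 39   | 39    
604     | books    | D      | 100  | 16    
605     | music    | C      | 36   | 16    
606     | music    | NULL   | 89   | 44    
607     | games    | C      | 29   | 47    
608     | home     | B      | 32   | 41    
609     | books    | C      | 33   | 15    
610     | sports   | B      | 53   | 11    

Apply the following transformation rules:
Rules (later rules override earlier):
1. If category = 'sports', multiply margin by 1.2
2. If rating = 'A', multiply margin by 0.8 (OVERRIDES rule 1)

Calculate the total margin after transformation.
302.6

Step 1: Rule 2 takes priority for records with rating = 'A'
  - 1 records: 38 × 0.8 = 30.4
Step 2: Rule 1 applies to remaining records with category = 'sports'
  - 1 records: 11 × 1.2 = 13.2
Step 3: Other records unchanged: 259
Step 4: Final sum = 30.4 + 13.2 + 259 = 302.6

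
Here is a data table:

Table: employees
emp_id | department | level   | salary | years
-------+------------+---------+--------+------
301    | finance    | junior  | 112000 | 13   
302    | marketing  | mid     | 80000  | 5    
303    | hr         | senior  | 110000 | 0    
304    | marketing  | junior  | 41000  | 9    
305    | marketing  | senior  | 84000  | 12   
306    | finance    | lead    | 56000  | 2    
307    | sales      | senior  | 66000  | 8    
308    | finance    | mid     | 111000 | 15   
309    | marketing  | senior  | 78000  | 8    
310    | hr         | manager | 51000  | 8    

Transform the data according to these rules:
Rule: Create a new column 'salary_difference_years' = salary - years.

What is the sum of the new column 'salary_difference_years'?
788920

Step 1: For each record, compute salary - years
Example calculations:
  112000 - 13 = 111987
  80000 - 5 = 79995
  110000 - 0 = 110000
  ...
Step 2: Sum all derived values
Step 3: Total = 788920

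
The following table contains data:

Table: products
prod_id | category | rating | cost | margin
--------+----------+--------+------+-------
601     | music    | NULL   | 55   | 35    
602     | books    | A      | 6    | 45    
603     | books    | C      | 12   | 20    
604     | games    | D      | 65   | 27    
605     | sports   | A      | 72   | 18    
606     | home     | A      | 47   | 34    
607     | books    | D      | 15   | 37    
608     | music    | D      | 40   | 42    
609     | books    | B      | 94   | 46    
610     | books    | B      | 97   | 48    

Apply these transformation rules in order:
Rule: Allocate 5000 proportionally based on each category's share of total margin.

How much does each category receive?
books: 2784.09, games: 383.52, home: 482.95, music: 1093.75, sports: 255.68

Step 1: Calculate total margin = 352
Step 2: Calculate each category's proportion:
  books: 196/352 = 55.68% → 2784.09
  games: 27/352 = 7.67% → 383.52
  home: 34/352 = 9.66% → 482.95
  music: 77/352 = 21.88% → 1093.75
  sports: 18/352 = 5.11% → 255.68
Step 3: Verify: sum of allocations ≈ 5000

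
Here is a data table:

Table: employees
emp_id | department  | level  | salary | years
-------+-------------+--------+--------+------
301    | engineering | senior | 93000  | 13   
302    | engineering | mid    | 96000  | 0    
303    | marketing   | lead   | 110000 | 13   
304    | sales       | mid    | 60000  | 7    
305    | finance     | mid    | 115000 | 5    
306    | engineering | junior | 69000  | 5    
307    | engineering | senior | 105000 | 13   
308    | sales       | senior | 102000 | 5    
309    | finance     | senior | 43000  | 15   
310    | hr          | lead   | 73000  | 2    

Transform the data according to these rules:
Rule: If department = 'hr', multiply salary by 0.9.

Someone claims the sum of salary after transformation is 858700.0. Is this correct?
Yes, the result is correct.

Step 1: Calculate the correct sum after transformation
Step 2: Apply multiplier 0.9 to records where department = 'hr'
Step 3: Correct result = 858700.0
Step 4: Claimed result = 858700.0
Step 5: 858700.0 = 858700.0 ✓
Conclusion: The claimed result is correct.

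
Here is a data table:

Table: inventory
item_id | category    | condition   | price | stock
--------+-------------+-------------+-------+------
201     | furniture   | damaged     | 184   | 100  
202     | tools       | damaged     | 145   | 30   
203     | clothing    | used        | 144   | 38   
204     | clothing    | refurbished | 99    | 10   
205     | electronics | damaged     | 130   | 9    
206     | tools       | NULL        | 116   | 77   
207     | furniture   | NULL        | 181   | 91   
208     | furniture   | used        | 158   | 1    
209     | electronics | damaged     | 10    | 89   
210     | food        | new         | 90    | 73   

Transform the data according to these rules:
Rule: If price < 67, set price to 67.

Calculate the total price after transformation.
1314

Step 1: 1 records have price < 67
Step 2: These records originally summed to 10
Step 3: After setting to minimum: 1 × 67 = 67
Step 4: Unaffected records sum: 1247
Step 5: Final sum = 67 + 1247 = 1314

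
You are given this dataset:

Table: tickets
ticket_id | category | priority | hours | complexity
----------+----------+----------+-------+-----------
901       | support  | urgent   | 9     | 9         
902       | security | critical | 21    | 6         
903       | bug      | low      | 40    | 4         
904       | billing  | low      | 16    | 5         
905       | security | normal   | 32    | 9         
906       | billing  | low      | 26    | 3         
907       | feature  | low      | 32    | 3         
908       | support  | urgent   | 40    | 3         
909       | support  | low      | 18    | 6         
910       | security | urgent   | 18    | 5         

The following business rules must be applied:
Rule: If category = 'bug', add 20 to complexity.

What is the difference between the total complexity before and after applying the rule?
20

Step 1: Original sum of complexity = 53
Step 2: 1 records have category = 'bug'
Step 3: Each affected record changes by 20
Step 4: Total change = 1 × 20 = 20
Step 5: New sum = 53 + 20 = 73
Step 6: Difference = |73 - 53| = 20
        (Sum increased by 20)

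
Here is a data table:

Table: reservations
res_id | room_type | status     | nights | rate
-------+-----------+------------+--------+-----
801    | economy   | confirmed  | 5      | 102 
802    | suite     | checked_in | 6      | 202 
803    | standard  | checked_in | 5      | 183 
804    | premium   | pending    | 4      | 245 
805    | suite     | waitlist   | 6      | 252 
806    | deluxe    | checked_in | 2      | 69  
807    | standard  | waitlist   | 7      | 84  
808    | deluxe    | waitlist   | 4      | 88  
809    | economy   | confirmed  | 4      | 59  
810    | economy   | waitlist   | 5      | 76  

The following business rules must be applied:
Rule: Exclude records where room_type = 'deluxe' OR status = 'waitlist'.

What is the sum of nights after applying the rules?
24

Step 1: Find records where room_type = 'deluxe' OR status = 'waitlist'
Step 2: 5 records match, summing to 24
Step 3: Original sum: 48
Step 4: Remaining sum = 48 - 24 = 24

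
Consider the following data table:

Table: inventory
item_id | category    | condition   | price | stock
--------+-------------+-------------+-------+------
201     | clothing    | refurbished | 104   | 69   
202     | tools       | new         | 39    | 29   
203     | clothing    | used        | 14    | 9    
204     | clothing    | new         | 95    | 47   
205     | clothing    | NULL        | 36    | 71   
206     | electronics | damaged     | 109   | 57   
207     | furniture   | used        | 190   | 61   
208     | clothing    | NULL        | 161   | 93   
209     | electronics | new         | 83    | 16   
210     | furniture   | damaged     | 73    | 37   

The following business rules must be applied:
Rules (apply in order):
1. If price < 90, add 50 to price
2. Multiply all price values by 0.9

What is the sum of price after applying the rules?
1038.6

Step 1: Apply Rule 1 - Add 50 to records with price < 90
  - 5 records affected: 245 + (5 × 50) = 495
  - Unaffected records: 659
  - Sum after Rule 1: 1154
Step 2: Apply Rule 2 - Multiply all by 0.9
  - 1154 × 0.9 = 1038.6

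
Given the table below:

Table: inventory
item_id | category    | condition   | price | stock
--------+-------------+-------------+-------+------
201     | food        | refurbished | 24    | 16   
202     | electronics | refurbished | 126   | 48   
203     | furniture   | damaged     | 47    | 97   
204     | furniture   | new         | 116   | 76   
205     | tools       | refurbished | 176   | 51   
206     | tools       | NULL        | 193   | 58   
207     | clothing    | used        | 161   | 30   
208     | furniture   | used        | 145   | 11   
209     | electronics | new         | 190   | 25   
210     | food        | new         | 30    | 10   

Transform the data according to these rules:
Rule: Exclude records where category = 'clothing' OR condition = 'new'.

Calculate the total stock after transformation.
281

Step 1: Find records where category = 'clothing' OR condition = 'new'
Step 2: 4 records match, summing to 141
Step 3: Original sum: 422
Step 4: Remaining sum = 422 - 141 = 281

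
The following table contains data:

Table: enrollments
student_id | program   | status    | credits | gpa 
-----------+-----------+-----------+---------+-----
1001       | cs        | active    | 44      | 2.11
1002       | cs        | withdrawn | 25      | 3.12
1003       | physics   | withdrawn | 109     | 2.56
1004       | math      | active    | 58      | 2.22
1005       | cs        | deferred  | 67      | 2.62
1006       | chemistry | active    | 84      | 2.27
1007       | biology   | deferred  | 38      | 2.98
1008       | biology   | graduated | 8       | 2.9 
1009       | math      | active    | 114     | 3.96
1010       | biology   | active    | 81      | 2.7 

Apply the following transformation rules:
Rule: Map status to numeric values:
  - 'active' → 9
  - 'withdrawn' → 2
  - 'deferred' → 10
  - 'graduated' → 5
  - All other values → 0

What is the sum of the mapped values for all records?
74

Step 1: Apply mapping to each record
Step 2: Count by status:
  'active': 5 records × 9 = 45
  'withdrawn': 2 records × 2 = 4
  'deferred': 2 records × 10 = 20
  'graduated': 1 records × 5 = 5
Step 3: Sum all mapped values = 74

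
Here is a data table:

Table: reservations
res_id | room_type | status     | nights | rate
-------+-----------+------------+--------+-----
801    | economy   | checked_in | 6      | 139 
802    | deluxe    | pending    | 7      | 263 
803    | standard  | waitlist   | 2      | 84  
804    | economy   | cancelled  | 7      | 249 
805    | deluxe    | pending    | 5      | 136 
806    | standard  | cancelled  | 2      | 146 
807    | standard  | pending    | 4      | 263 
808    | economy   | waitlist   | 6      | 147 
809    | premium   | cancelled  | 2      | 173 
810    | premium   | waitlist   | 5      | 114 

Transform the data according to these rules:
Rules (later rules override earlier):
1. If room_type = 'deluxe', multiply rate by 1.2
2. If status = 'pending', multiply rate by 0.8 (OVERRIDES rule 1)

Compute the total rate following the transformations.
1581.6

Step 1: Rule 2 takes priority for records with status = 'pending'
  - 3 records: 662 × 0.8 = 529.6
Step 2: Rule 1 applies to remaining records with room_type = 'deluxe'
  - 0 records: 0 × 1.2 = 0.0
Step 3: Other records unchanged: 1052
Step 4: Final sum = 529.6 + 0.0 + 1052 = 1581.6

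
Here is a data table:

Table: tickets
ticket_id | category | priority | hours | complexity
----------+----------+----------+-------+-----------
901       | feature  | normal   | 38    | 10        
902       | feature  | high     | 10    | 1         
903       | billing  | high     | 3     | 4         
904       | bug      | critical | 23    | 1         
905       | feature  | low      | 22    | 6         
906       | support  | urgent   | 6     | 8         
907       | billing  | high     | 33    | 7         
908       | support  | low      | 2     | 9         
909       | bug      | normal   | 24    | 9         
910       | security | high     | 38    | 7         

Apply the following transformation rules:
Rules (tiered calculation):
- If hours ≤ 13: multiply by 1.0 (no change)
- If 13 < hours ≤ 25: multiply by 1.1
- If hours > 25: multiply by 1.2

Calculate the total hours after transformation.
227.7

Step 1: Tier 1 (hours ≤ 13): 4 records, sum = 21 × 1.0 = 21.0
Step 2: Tier 2 (13 < hours ≤ 25): 3 records, sum = 69 × 1.1 = 75.9
Step 3: Tier 3 (hours > 25): 3 records, sum = 109 × 1.2 = 130.8
Step 4: Final sum = 21.0 + 75.9 + 130.8 = 227.7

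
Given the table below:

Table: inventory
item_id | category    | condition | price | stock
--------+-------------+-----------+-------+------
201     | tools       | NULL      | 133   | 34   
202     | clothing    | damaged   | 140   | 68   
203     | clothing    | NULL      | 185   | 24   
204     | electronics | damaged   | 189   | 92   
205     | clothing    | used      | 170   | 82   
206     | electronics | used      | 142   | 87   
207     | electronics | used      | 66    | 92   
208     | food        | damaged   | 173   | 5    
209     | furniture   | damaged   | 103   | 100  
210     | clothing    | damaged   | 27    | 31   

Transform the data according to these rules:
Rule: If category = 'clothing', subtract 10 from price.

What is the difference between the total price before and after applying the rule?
40

Step 1: Original sum of price = 1328
Step 2: 4 records have category = 'clothing'
Step 3: Each affected record changes by -10
Step 4: Total change = 4 × -10 = -40
Step 5: New sum = 1328 + -40 = 1288
Step 6: Difference = |1288 - 1328| = 40
        (Sum decreased by 40)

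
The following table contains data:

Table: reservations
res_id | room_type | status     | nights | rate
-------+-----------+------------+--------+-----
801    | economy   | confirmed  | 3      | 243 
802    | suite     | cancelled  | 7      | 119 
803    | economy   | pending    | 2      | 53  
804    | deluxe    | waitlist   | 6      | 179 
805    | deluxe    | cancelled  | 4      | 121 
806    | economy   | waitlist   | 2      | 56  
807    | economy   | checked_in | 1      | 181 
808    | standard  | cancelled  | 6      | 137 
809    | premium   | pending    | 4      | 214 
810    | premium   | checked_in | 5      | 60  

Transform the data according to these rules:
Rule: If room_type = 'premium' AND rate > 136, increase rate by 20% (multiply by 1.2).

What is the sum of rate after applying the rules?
1405.8

Step 1: Find records where room_type = 'premium' AND rate > 136
Step 2: 1 records match, summing to 214
Step 3: After multiplier: 214 × 1.2 = 256.8
Step 4: Unaffected records sum: 1149
Step 5: Final sum = 256.8 + 1149 = 1405.8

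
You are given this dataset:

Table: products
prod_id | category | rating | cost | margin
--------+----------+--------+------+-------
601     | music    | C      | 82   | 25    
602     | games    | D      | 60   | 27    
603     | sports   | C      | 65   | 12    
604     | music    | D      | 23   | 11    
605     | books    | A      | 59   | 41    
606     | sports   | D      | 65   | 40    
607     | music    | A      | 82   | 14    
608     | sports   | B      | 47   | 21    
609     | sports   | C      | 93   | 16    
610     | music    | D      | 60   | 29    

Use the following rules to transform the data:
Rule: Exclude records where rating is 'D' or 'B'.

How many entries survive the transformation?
5

Step 1: Count records to exclude
  - 4 (D) + 1 (B) = 5 records
Step 2: Total records: 10
Step 3: Remaining = 10 - 5 = 5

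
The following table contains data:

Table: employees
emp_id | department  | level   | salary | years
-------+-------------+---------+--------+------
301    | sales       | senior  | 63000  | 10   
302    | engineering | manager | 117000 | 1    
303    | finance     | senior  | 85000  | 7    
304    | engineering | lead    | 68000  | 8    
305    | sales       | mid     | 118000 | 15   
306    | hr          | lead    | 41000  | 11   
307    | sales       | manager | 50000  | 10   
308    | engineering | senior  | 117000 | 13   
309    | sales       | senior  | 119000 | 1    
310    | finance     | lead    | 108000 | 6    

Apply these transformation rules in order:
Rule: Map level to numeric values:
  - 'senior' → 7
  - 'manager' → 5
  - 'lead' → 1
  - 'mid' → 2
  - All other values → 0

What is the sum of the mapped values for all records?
43

Step 1: Apply mapping to each record
Step 2: Count by status:
  'senior': 4 records × 7 = 28
  'manager': 2 records × 5 = 10
  'lead': 3 records × 1 = 3
  'mid': 1 records × 2 = 2
Step 3: Sum all mapped values = 43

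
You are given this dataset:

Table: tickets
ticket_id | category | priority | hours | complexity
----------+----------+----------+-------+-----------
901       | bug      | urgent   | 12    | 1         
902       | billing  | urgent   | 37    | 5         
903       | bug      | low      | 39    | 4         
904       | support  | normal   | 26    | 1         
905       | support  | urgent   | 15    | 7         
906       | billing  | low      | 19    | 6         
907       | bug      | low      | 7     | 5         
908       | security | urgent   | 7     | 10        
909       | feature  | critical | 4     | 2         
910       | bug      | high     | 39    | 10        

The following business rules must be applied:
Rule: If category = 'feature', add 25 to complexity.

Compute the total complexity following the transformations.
76

Step 1: Count records where category = 'feature': 1
Step 2: Total bonus added: 1 × 25 = 25
Step 3: Original sum of complexity: 51
Step 4: Final sum = 51 + 25 = 76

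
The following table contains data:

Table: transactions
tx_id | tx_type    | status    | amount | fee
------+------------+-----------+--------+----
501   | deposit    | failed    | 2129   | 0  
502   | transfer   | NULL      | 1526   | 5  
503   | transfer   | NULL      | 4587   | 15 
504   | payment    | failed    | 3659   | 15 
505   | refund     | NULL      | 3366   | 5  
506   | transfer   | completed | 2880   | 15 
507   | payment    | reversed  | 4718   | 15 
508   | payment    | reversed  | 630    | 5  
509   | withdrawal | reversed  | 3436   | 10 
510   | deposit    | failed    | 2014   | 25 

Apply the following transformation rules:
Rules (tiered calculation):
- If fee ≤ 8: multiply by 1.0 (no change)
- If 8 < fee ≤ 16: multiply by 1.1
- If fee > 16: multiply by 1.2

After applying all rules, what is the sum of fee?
122.0

Step 1: Tier 1 (fee ≤ 8): 4 records, sum = 15 × 1.0 = 15.0
Step 2: Tier 2 (8 < fee ≤ 16): 5 records, sum = 70 × 1.1 = 77.0
Step 3: Tier 3 (fee > 16): 1 records, sum = 25 × 1.2 = 30.0
Step 4: Final sum = 15.0 + 77.0 + 30.0 = 122.0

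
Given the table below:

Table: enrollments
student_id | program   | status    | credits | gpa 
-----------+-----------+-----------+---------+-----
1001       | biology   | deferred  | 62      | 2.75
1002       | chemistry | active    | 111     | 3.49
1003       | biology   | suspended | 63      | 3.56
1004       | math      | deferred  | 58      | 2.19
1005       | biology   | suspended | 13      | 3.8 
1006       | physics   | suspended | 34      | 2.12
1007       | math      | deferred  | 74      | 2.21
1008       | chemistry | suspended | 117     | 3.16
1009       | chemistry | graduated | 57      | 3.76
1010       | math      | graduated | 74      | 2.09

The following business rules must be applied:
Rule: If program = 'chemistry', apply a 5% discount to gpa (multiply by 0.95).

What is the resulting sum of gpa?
28.61

Step 1: Records with program = 'chemistry' have total gpa = 10.41
Step 2: Apply multiplier: 10.41 × 0.95 = 9.89
Step 3: Other records total: 18.72
Step 4: Final sum = 9.89 + 18.72 = 28.61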